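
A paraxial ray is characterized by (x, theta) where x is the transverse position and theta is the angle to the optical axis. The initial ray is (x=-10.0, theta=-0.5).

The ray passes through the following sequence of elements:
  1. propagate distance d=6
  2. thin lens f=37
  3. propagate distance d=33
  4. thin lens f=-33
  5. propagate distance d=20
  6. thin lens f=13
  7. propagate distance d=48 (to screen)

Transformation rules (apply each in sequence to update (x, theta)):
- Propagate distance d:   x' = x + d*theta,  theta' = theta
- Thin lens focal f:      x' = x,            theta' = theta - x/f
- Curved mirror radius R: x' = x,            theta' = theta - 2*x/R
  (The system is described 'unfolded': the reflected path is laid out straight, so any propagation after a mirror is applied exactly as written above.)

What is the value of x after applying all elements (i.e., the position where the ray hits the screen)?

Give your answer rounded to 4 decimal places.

Initial: x=-10.0000 theta=-0.5000
After 1 (propagate distance d=6): x=-13.0000 theta=-0.5000
After 2 (thin lens f=37): x=-13.0000 theta=-11/74 (≈-0.1486)
After 3 (propagate distance d=33): x=-1325/74 (≈-17.9054) theta=-11/74 (≈-0.1486)
After 4 (thin lens f=-33): x=-1325/74 (≈-17.9054) theta=-844/1221 (≈-0.6912)
After 5 (propagate distance d=20): x=-77485/2442 (≈-31.7301) theta=-844/1221 (≈-0.6912)
After 6 (thin lens f=13): x=-77485/2442 (≈-31.7301) theta=55541/31746 (≈1.7495)
After 7 (propagate distance d=48 (to screen)): x=1658663/31746 (≈52.2479) theta=55541/31746 (≈1.7495)
Rounded to 4 decimal places: x = 52.2479

Answer: 52.2479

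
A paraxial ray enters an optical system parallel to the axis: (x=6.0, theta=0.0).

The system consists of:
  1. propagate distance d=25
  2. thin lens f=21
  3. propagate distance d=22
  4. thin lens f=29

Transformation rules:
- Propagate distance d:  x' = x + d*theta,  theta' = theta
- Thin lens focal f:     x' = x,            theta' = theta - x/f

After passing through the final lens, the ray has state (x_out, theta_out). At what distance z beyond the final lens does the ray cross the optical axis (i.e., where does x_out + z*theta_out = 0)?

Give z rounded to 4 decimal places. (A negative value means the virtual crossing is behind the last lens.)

Answer: -1.0357

Derivation:
Initial: x=6.0000 theta=0.0000
After 1 (propagate distance d=25): x=6.0000 theta=0.0000
After 2 (thin lens f=21): x=6.0000 theta=-2/7 (≈-0.2857)
After 3 (propagate distance d=22): x=-2/7 (≈-0.2857) theta=-2/7 (≈-0.2857)
After 4 (thin lens f=29): x=-2/7 (≈-0.2857) theta=-8/29 (≈-0.2759)
z_focus = -x_out/theta_out = -(-2/7)/(-8/29) = -29/28 ≈ -1.0357
Rounded to 4 decimal places: z = -1.0357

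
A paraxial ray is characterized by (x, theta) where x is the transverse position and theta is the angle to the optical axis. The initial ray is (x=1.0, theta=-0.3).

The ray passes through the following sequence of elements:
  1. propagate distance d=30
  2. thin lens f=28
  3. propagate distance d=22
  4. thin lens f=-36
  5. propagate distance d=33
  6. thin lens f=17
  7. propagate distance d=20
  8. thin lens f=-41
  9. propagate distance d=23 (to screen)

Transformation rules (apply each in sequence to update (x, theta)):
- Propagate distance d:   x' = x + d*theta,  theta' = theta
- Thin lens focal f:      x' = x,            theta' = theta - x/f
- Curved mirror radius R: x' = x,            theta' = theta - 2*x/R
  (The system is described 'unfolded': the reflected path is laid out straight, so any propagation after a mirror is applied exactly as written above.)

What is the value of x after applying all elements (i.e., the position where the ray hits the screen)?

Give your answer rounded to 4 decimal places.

Initial: x=1.0000 theta=-0.3000
After 1 (propagate distance d=30): x=-8.0000 theta=-0.3000
After 2 (thin lens f=28): x=-8.0000 theta=-1/70 (≈-0.0143)
After 3 (propagate distance d=22): x=-291/35 (≈-8.3143) theta=-1/70 (≈-0.0143)
After 4 (thin lens f=-36): x=-291/35 (≈-8.3143) theta=-103/420 (≈-0.2452)
After 5 (propagate distance d=33): x=-2297/140 (≈-16.4071) theta=-103/420 (≈-0.2452)
After 6 (thin lens f=17): x=-2297/140 (≈-16.4071) theta=257/357 (≈0.7199)
After 7 (propagate distance d=20): x=-14347/7140 (≈-2.0094) theta=257/357 (≈0.7199)
After 8 (thin lens f=-41): x=-14347/7140 (≈-2.0094) theta=196393/292740 (≈0.6709)
After 9 (propagate distance d=23 (to screen)): x=327401/24395 (≈13.4208) theta=196393/292740 (≈0.6709)
Rounded to 4 decimal places: x = 13.4208

Answer: 13.4208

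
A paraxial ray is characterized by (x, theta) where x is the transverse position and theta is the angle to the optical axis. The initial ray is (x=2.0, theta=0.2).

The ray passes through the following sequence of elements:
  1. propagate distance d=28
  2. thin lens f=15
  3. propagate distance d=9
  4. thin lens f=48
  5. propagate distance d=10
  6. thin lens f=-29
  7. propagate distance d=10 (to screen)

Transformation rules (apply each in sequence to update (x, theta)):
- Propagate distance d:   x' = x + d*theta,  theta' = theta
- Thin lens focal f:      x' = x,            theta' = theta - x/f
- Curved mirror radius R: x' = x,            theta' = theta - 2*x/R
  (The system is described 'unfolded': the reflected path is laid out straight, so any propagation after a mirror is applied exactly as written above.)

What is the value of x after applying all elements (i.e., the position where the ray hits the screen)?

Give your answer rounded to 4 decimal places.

Initial: x=2.0000 theta=0.2000
After 1 (propagate distance d=28): x=7.6000 theta=0.2000
After 2 (thin lens f=15): x=7.6000 theta=-23/75 (≈-0.3067)
After 3 (propagate distance d=9): x=4.8400 theta=-23/75 (≈-0.3067)
After 4 (thin lens f=48): x=4.8400 theta=-0.4075
After 5 (propagate distance d=10): x=0.7650 theta=-0.4075
After 6 (thin lens f=-29): x=0.7650 theta=-4421/11600 (≈-0.3811)
After 7 (propagate distance d=10 (to screen)): x=-4417/1450 (≈-3.0462) theta=-4421/11600 (≈-0.3811)
Rounded to 4 decimal places: x = -3.0462

Answer: -3.0462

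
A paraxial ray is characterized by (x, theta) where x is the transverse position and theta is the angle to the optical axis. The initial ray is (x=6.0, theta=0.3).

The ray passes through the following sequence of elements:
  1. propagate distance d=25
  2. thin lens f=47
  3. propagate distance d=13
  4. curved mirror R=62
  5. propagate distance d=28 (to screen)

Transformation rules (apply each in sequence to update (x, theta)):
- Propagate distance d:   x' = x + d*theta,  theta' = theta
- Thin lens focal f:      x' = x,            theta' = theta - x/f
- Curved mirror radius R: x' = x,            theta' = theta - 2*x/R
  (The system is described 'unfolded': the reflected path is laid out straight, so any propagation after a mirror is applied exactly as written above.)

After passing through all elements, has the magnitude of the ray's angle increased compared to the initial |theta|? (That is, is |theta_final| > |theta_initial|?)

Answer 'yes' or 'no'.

Initial: x=6.0000 theta=0.3000
After 1 (propagate distance d=25): x=13.5000 theta=0.3000
After 2 (thin lens f=47): x=13.5000 theta=3/235 (≈0.0128)
After 3 (propagate distance d=13): x=6423/470 (≈13.6660) theta=3/235 (≈0.0128)
After 4 (curved mirror R=62): x=6423/470 (≈13.6660) theta=-6237/14570 (≈-0.4281)
After 5 (propagate distance d=28 (to screen)): x=24477/14570 (≈1.6800) theta=-6237/14570 (≈-0.4281)
|theta_initial|=0.3000 |theta_final|=6237/14570 (≈0.4281) -> increased

Answer: yes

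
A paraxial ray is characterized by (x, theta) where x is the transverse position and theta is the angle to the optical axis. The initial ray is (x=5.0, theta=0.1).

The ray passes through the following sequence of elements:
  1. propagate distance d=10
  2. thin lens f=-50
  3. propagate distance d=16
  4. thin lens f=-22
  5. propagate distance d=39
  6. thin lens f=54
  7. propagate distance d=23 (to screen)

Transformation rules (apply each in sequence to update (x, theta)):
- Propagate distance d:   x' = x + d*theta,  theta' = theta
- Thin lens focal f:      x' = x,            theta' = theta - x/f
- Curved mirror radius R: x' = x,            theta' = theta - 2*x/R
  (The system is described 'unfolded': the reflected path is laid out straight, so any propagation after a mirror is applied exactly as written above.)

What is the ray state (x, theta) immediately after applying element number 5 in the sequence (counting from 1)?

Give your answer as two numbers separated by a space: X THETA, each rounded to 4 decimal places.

Answer: 34.9764 0.6527

Derivation:
Initial: x=5.0000 theta=0.1000
After 1 (propagate distance d=10): x=6.0000 theta=0.1000
After 2 (thin lens f=-50): x=6.0000 theta=0.2200
After 3 (propagate distance d=16): x=9.5200 theta=0.2200
After 4 (thin lens f=-22): x=9.5200 theta=359/550 (≈0.6527)
After 5 (propagate distance d=39): x=19237/550 (≈34.9764) theta=359/550 (≈0.6527)
Rounded to 4 decimal places: x = 34.9764, theta = 0.6527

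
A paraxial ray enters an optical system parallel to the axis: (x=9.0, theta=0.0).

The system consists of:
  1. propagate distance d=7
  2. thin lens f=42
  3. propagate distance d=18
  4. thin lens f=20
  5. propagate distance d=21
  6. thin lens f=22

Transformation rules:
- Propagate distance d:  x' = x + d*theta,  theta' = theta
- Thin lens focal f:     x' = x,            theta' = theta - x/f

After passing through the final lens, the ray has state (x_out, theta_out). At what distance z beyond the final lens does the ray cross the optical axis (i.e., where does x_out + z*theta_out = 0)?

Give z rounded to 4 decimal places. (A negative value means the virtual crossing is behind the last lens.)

Initial: x=9.0000 theta=0.0000
After 1 (propagate distance d=7): x=9.0000 theta=0.0000
After 2 (thin lens f=42): x=9.0000 theta=-3/14 (≈-0.2143)
After 3 (propagate distance d=18): x=36/7 (≈5.1429) theta=-3/14 (≈-0.2143)
After 4 (thin lens f=20): x=36/7 (≈5.1429) theta=-33/70 (≈-0.4714)
After 5 (propagate distance d=21): x=-333/70 (≈-4.7571) theta=-33/70 (≈-0.4714)
After 6 (thin lens f=22): x=-333/70 (≈-4.7571) theta=-393/1540 (≈-0.2552)
z_focus = -x_out/theta_out = -(-333/70)/(-393/1540) = -2442/131 ≈ -18.6412
Rounded to 4 decimal places: z = -18.6412

Answer: -18.6412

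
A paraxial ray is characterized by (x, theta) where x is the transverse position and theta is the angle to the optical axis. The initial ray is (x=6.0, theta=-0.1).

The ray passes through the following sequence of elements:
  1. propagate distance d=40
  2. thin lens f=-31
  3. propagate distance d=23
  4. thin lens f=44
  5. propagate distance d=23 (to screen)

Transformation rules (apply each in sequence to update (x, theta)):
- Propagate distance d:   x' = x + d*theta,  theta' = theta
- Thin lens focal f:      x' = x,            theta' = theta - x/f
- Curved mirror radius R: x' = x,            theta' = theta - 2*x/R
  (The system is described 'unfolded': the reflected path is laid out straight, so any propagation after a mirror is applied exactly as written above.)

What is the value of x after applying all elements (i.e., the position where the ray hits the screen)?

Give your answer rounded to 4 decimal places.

Answer: -0.2511

Derivation:
Initial: x=6.0000 theta=-0.1000
After 1 (propagate distance d=40): x=2.0000 theta=-0.1000
After 2 (thin lens f=-31): x=2.0000 theta=-11/310 (≈-0.0355)
After 3 (propagate distance d=23): x=367/310 (≈1.1839) theta=-11/310 (≈-0.0355)
After 4 (thin lens f=44): x=367/310 (≈1.1839) theta=-851/13640 (≈-0.0624)
After 5 (propagate distance d=23 (to screen)): x=-685/2728 (≈-0.2511) theta=-851/13640 (≈-0.0624)
Rounded to 4 decimal places: x = -0.2511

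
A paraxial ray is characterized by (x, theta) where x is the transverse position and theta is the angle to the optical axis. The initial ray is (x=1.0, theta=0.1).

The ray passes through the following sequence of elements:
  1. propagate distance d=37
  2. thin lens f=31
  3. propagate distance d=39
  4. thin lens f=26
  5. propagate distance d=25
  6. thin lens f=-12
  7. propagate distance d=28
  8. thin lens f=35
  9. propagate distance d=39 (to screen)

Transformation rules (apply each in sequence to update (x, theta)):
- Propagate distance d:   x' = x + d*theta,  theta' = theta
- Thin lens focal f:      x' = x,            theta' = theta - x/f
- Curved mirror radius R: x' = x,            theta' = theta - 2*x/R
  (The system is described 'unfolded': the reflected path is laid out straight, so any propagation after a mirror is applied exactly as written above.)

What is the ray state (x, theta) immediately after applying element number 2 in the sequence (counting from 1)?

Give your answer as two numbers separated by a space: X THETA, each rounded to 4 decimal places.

Answer: 4.7000 -0.0516

Derivation:
Initial: x=1.0000 theta=0.1000
After 1 (propagate distance d=37): x=4.7000 theta=0.1000
After 2 (thin lens f=31): x=4.7000 theta=-8/155 (≈-0.0516)
Rounded to 4 decimal places: x = 4.7000, theta = -0.0516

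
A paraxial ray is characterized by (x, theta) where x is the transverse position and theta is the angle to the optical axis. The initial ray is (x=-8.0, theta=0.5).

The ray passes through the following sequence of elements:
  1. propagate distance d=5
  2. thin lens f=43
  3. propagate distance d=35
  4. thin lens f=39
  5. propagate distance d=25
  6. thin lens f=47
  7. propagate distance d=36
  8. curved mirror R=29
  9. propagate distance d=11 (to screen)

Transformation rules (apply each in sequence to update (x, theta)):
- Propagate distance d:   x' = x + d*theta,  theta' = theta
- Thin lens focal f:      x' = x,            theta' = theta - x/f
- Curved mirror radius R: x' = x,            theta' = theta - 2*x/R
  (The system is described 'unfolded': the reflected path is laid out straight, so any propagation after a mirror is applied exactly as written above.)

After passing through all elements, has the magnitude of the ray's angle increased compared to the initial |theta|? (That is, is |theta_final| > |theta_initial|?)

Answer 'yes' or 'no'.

Answer: yes

Derivation:
Initial: x=-8.0000 theta=0.5000
After 1 (propagate distance d=5): x=-5.5000 theta=0.5000
After 2 (thin lens f=43): x=-5.5000 theta=27/43 (≈0.6279)
After 3 (propagate distance d=35): x=1417/86 (≈16.4767) theta=27/43 (≈0.6279)
After 4 (thin lens f=39): x=1417/86 (≈16.4767) theta=53/258 (≈0.2054)
After 5 (propagate distance d=25): x=2788/129 (≈21.6124) theta=53/258 (≈0.2054)
After 6 (thin lens f=47): x=2788/129 (≈21.6124) theta=-3085/12126 (≈-0.2544)
After 7 (propagate distance d=36): x=75506/6063 (≈12.4536) theta=-3085/12126 (≈-0.2544)
After 8 (curved mirror R=29): x=75506/6063 (≈12.4536) theta=-391489/351654 (≈-1.1133)
After 9 (propagate distance d=11 (to screen)): x=24323/117218 (≈0.2075) theta=-391489/351654 (≈-1.1133)
|theta_initial|=0.5000 |theta_final|=391489/351654 (≈1.1133) -> increased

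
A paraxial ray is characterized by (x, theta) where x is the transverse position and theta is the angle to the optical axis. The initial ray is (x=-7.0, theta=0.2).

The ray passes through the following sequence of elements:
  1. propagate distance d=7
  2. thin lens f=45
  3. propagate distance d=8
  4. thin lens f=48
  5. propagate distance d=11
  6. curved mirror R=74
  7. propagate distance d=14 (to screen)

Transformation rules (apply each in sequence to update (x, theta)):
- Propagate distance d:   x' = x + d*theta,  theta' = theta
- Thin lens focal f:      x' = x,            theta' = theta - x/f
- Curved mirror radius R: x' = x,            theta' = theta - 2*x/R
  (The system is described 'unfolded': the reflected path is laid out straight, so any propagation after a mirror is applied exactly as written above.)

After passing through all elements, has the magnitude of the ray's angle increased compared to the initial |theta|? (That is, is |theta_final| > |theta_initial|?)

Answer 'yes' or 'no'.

Answer: yes

Derivation:
Initial: x=-7.0000 theta=0.2000
After 1 (propagate distance d=7): x=-5.6000 theta=0.2000
After 2 (thin lens f=45): x=-5.6000 theta=73/225 (≈0.3244)
After 3 (propagate distance d=8): x=-676/225 (≈-3.0044) theta=73/225 (≈0.3244)
After 4 (thin lens f=48): x=-676/225 (≈-3.0044) theta=209/540 (≈0.3870)
After 5 (propagate distance d=11): x=3383/2700 (≈1.2530) theta=209/540 (≈0.3870)
After 6 (curved mirror R=74): x=3383/2700 (≈1.2530) theta=17641/49950 (≈0.3532)
After 7 (propagate distance d=14 (to screen)): x=68791/11100 (≈6.1974) theta=17641/49950 (≈0.3532)
|theta_initial|=0.2000 |theta_final|=17641/49950 (≈0.3532) -> increased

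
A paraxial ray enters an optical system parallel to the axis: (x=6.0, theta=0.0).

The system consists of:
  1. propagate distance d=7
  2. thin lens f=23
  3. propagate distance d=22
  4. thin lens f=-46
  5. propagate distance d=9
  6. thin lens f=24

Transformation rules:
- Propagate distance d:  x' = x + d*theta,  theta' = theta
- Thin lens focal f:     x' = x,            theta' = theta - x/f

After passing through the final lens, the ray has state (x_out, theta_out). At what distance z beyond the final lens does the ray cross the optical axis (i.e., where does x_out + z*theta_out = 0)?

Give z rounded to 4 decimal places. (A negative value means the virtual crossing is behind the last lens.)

Answer: -11.9501

Derivation:
Initial: x=6.0000 theta=0.0000
After 1 (propagate distance d=7): x=6.0000 theta=0.0000
After 2 (thin lens f=23): x=6.0000 theta=-6/23 (≈-0.2609)
After 3 (propagate distance d=22): x=6/23 (≈0.2609) theta=-6/23 (≈-0.2609)
After 4 (thin lens f=-46): x=6/23 (≈0.2609) theta=-135/529 (≈-0.2552)
After 5 (propagate distance d=9): x=-1077/529 (≈-2.0359) theta=-135/529 (≈-0.2552)
After 6 (thin lens f=24): x=-1077/529 (≈-2.0359) theta=-721/4232 (≈-0.1704)
z_focus = -x_out/theta_out = -(-1077/529)/(-721/4232) = -8616/721 ≈ -11.9501
Rounded to 4 decimal places: z = -11.9501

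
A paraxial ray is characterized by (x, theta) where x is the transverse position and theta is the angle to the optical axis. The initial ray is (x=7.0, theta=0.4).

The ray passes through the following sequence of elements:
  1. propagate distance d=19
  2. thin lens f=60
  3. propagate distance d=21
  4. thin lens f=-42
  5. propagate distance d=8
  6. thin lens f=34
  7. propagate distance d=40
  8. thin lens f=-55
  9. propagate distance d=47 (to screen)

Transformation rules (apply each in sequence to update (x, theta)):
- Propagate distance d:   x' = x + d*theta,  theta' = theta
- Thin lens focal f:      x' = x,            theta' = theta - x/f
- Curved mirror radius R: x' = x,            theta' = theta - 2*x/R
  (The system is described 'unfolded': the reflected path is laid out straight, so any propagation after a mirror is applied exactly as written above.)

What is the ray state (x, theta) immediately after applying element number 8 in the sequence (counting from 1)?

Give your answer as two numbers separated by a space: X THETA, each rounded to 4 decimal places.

Answer: 19.3252 0.2707

Derivation:
Initial: x=7.0000 theta=0.4000
After 1 (propagate distance d=19): x=14.6000 theta=0.4000
After 2 (thin lens f=60): x=14.6000 theta=47/300 (≈0.1567)
After 3 (propagate distance d=21): x=17.8900 theta=47/300 (≈0.1567)
After 4 (thin lens f=-42): x=17.8900 theta=2447/4200 (≈0.5826)
After 5 (propagate distance d=8): x=47357/2100 (≈22.5510) theta=2447/4200 (≈0.5826)
After 6 (thin lens f=34): x=47357/2100 (≈22.5510) theta=-2879/35700 (≈-0.0806)
After 7 (propagate distance d=40): x=689909/35700 (≈19.3252) theta=-2879/35700 (≈-0.0806)
After 8 (thin lens f=-55): x=689909/35700 (≈19.3252) theta=4027/14875 (≈0.2707)
Rounded to 4 decimal places: x = 19.3252, theta = 0.2707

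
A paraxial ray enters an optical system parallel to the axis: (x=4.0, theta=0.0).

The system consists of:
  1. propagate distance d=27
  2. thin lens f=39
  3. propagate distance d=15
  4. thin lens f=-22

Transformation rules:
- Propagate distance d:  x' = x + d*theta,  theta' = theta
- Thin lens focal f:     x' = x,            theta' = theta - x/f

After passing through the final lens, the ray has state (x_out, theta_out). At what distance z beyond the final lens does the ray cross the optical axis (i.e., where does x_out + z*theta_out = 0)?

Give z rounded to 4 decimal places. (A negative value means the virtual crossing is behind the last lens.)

Initial: x=4.0000 theta=0.0000
After 1 (propagate distance d=27): x=4.0000 theta=0.0000
After 2 (thin lens f=39): x=4.0000 theta=-4/39 (≈-0.1026)
After 3 (propagate distance d=15): x=32/13 (≈2.4615) theta=-4/39 (≈-0.1026)
After 4 (thin lens f=-22): x=32/13 (≈2.4615) theta=4/429 (≈0.0093)
z_focus = -x_out/theta_out = -(32/13)/(4/429) = -264.0000
Rounded to 4 decimal places: z = -264.0000

Answer: -264.0000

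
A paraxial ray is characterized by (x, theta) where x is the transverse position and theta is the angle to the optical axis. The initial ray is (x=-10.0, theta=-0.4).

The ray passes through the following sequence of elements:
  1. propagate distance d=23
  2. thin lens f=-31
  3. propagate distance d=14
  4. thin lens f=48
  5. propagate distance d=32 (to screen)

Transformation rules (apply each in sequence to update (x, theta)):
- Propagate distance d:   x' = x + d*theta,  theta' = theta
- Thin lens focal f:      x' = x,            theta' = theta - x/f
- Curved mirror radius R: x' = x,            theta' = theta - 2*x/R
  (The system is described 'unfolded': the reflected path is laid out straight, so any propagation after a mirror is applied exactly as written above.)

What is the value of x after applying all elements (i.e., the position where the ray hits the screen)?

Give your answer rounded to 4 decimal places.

Answer: -43.7763

Derivation:
Initial: x=-10.0000 theta=-0.4000
After 1 (propagate distance d=23): x=-19.2000 theta=-0.4000
After 2 (thin lens f=-31): x=-19.2000 theta=-158/155 (≈-1.0194)
After 3 (propagate distance d=14): x=-5188/155 (≈-33.4710) theta=-158/155 (≈-1.0194)
After 4 (thin lens f=48): x=-5188/155 (≈-33.4710) theta=-599/1860 (≈-0.3220)
After 5 (propagate distance d=32 (to screen)): x=-20356/465 (≈-43.7763) theta=-599/1860 (≈-0.3220)
Rounded to 4 decimal places: x = -43.7763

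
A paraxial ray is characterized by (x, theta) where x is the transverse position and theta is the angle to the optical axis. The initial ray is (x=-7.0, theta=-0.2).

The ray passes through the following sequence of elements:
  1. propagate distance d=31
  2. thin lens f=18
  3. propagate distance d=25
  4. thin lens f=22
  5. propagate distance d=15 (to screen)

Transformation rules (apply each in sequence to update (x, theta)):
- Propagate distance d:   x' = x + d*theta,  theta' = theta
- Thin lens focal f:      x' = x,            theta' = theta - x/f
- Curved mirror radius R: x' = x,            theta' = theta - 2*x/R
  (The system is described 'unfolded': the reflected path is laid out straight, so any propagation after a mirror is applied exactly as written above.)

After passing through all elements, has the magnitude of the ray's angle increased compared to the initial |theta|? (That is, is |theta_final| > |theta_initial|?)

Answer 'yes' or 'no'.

Initial: x=-7.0000 theta=-0.2000
After 1 (propagate distance d=31): x=-13.2000 theta=-0.2000
After 2 (thin lens f=18): x=-13.2000 theta=8/15 (≈0.5333)
After 3 (propagate distance d=25): x=2/15 (≈0.1333) theta=8/15 (≈0.5333)
After 4 (thin lens f=22): x=2/15 (≈0.1333) theta=29/55 (≈0.5273)
After 5 (propagate distance d=15 (to screen)): x=1327/165 (≈8.0424) theta=29/55 (≈0.5273)
|theta_initial|=0.2000 |theta_final|=29/55 (≈0.5273) -> increased

Answer: yes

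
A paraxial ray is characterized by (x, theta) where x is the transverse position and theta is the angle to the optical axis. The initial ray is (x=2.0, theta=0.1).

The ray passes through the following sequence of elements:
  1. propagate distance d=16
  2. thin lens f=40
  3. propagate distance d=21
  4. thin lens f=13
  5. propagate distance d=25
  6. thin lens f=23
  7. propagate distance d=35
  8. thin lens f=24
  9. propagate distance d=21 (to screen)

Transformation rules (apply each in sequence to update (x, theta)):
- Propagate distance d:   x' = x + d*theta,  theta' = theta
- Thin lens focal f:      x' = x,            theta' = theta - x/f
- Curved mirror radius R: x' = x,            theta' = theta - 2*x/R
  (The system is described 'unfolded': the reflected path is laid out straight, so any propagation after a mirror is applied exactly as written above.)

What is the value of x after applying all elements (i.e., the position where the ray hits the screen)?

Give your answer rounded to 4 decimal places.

Initial: x=2.0000 theta=0.1000
After 1 (propagate distance d=16): x=3.6000 theta=0.1000
After 2 (thin lens f=40): x=3.6000 theta=0.0100
After 3 (propagate distance d=21): x=3.8100 theta=0.0100
After 4 (thin lens f=13): x=3.8100 theta=-92/325 (≈-0.2831)
After 5 (propagate distance d=25): x=-4247/1300 (≈-3.2669) theta=-92/325 (≈-0.2831)
After 6 (thin lens f=23): x=-4247/1300 (≈-3.2669) theta=-4217/29900 (≈-0.1410)
After 7 (propagate distance d=35): x=-61319/7475 (≈-8.2032) theta=-4217/29900 (≈-0.1410)
After 8 (thin lens f=24): x=-61319/7475 (≈-8.2032) theta=36017/179400 (≈0.2008)
After 9 (propagate distance d=21 (to screen)): x=-18341/4600 (≈-3.9872) theta=36017/179400 (≈0.2008)
Rounded to 4 decimal places: x = -3.9872

Answer: -3.9872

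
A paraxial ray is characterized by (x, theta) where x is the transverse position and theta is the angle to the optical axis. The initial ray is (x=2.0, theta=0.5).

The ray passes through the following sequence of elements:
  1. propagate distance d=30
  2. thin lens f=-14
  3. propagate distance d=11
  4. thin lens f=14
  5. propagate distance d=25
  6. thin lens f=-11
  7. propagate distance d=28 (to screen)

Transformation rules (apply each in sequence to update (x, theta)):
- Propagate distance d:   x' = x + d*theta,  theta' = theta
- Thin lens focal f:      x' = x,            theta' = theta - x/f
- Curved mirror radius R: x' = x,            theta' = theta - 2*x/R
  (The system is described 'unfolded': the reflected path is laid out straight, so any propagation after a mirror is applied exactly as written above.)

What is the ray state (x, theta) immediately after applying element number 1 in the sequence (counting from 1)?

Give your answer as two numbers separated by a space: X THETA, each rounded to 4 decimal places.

Answer: 17.0000 0.5000

Derivation:
Initial: x=2.0000 theta=0.5000
After 1 (propagate distance d=30): x=17.0000 theta=0.5000
Rounded to 4 decimal places: x = 17.0000, theta = 0.5000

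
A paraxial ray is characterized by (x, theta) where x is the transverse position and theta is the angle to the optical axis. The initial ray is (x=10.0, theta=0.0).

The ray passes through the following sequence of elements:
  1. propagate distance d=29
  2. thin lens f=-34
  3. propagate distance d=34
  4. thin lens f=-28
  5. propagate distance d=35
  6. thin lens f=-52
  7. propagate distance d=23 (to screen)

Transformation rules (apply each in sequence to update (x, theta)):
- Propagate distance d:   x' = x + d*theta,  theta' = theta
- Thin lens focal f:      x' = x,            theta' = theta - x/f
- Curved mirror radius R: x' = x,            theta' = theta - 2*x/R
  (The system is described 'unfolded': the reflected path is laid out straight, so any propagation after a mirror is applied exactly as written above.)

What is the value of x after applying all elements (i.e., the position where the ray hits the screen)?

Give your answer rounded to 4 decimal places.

Answer: 102.9444

Derivation:
Initial: x=10.0000 theta=0.0000
After 1 (propagate distance d=29): x=10.0000 theta=0.0000
After 2 (thin lens f=-34): x=10.0000 theta=5/17 (≈0.2941)
After 3 (propagate distance d=34): x=20.0000 theta=5/17 (≈0.2941)
After 4 (thin lens f=-28): x=20.0000 theta=120/119 (≈1.0084)
After 5 (propagate distance d=35): x=940/17 (≈55.2941) theta=120/119 (≈1.0084)
After 6 (thin lens f=-52): x=940/17 (≈55.2941) theta=3205/1547 (≈2.0718)
After 7 (propagate distance d=23 (to screen)): x=159255/1547 (≈102.9444) theta=3205/1547 (≈2.0718)
Rounded to 4 decimal places: x = 102.9444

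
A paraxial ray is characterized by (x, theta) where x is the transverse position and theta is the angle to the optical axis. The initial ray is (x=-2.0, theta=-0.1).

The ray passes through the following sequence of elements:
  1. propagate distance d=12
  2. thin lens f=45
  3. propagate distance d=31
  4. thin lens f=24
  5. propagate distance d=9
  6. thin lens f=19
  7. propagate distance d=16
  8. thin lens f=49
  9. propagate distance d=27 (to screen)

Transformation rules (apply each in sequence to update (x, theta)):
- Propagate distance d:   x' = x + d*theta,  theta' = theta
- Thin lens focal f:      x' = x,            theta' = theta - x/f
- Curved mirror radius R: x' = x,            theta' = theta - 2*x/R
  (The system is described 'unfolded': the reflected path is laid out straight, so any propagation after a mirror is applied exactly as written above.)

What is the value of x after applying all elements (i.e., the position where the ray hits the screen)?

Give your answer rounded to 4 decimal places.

Answer: 8.6529

Derivation:
Initial: x=-2.0000 theta=-0.1000
After 1 (propagate distance d=12): x=-3.2000 theta=-0.1000
After 2 (thin lens f=45): x=-3.2000 theta=-13/450 (≈-0.0289)
After 3 (propagate distance d=31): x=-1843/450 (≈-4.0956) theta=-13/450 (≈-0.0289)
After 4 (thin lens f=24): x=-1843/450 (≈-4.0956) theta=1531/10800 (≈0.1418)
After 5 (propagate distance d=9): x=-10151/3600 (≈-2.8197) theta=1531/10800 (≈0.1418)
After 6 (thin lens f=19): x=-10151/3600 (≈-2.8197) theta=29771/102600 (≈0.2902)
After 7 (propagate distance d=16): x=74813/41040 (≈1.8229) theta=29771/102600 (≈0.2902)
After 8 (thin lens f=49): x=74813/41040 (≈1.8229) theta=847831/3351600 (≈0.2530)
After 9 (propagate distance d=27 (to screen)): x=10875437/1256850 (≈8.6529) theta=847831/3351600 (≈0.2530)
Rounded to 4 decimal places: x = 8.6529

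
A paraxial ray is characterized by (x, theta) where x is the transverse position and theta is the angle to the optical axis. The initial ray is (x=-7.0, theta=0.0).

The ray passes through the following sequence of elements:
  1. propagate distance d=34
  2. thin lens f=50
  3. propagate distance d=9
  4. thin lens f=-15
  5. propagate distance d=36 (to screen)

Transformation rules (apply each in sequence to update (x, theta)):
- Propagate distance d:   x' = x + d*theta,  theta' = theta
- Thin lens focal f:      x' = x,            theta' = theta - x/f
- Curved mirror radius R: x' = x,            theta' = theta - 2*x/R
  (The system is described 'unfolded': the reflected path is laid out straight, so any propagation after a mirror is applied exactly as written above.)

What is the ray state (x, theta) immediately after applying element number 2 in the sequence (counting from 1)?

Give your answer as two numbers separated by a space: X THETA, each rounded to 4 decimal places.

Answer: -7.0000 0.1400

Derivation:
Initial: x=-7.0000 theta=0.0000
After 1 (propagate distance d=34): x=-7.0000 theta=0.0000
After 2 (thin lens f=50): x=-7.0000 theta=0.1400
Rounded to 4 decimal places: x = -7.0000, theta = 0.1400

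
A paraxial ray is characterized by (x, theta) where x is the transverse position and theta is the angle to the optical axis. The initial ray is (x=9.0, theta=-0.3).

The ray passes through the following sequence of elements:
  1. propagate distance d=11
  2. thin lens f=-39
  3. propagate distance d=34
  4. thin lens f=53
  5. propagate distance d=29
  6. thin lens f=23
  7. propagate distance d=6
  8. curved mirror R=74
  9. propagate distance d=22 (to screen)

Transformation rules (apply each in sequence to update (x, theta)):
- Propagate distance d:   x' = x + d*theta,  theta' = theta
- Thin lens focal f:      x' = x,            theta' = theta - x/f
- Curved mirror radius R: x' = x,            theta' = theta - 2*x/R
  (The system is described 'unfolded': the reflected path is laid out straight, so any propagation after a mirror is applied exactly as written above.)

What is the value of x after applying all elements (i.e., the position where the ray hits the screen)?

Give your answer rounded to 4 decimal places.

Answer: -1.1841

Derivation:
Initial: x=9.0000 theta=-0.3000
After 1 (propagate distance d=11): x=5.7000 theta=-0.3000
After 2 (thin lens f=-39): x=5.7000 theta=-2/13 (≈-0.1538)
After 3 (propagate distance d=34): x=61/130 (≈0.4692) theta=-2/13 (≈-0.1538)
After 4 (thin lens f=53): x=61/130 (≈0.4692) theta=-1121/6890 (≈-0.1627)
After 5 (propagate distance d=29): x=-1126/265 (≈-4.2491) theta=-1121/6890 (≈-0.1627)
After 6 (thin lens f=23): x=-1126/265 (≈-4.2491) theta=3493/158470 (≈0.0220)
After 7 (propagate distance d=6): x=-65239/15847 (≈-4.1168) theta=3493/158470 (≈0.0220)
After 8 (curved mirror R=74): x=-65239/15847 (≈-4.1168) theta=781631/5863390 (≈0.1333)
After 9 (propagate distance d=22 (to screen)): x=-3471274/2931695 (≈-1.1841) theta=781631/5863390 (≈0.1333)
Rounded to 4 decimal places: x = -1.1841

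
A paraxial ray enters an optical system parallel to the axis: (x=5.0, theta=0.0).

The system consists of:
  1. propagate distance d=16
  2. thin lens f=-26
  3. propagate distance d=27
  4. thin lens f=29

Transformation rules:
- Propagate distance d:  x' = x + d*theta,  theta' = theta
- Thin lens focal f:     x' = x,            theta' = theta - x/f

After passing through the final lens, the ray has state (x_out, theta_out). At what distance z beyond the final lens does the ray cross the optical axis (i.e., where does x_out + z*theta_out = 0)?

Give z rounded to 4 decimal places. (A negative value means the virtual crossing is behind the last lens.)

Initial: x=5.0000 theta=0.0000
After 1 (propagate distance d=16): x=5.0000 theta=0.0000
After 2 (thin lens f=-26): x=5.0000 theta=5/26 (≈0.1923)
After 3 (propagate distance d=27): x=265/26 (≈10.1923) theta=5/26 (≈0.1923)
After 4 (thin lens f=29): x=265/26 (≈10.1923) theta=-60/377 (≈-0.1592)
z_focus = -x_out/theta_out = -(265/26)/(-60/377) = 1537/24 ≈ 64.0417
Rounded to 4 decimal places: z = 64.0417

Answer: 64.0417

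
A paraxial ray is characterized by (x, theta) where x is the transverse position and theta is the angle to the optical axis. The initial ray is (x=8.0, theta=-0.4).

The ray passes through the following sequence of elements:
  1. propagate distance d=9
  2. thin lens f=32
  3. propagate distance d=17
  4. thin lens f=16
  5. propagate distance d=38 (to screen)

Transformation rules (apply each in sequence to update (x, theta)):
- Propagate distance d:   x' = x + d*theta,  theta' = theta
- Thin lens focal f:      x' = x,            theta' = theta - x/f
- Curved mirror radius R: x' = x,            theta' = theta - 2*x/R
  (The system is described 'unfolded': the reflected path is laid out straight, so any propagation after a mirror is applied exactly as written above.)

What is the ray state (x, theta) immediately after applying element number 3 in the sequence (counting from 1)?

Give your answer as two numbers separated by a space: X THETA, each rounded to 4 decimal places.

Initial: x=8.0000 theta=-0.4000
After 1 (propagate distance d=9): x=4.4000 theta=-0.4000
After 2 (thin lens f=32): x=4.4000 theta=-0.5375
After 3 (propagate distance d=17): x=-4.7375 theta=-0.5375
Rounded to 4 decimal places: x = -4.7375, theta = -0.5375

Answer: -4.7375 -0.5375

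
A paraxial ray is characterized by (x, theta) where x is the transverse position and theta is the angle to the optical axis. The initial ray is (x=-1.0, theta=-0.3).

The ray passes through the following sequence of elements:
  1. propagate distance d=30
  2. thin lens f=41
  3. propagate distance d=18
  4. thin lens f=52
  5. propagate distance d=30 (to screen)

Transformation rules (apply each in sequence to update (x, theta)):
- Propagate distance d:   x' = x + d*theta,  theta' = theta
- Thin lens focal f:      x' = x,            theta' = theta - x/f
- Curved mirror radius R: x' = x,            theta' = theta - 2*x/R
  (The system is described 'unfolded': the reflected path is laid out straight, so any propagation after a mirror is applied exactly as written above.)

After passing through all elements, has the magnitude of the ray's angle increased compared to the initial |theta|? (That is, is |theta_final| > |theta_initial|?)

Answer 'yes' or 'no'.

Answer: no

Derivation:
Initial: x=-1.0000 theta=-0.3000
After 1 (propagate distance d=30): x=-10.0000 theta=-0.3000
After 2 (thin lens f=41): x=-10.0000 theta=-23/410 (≈-0.0561)
After 3 (propagate distance d=18): x=-2257/205 (≈-11.0098) theta=-23/410 (≈-0.0561)
After 4 (thin lens f=52): x=-2257/205 (≈-11.0098) theta=1659/10660 (≈0.1556)
After 5 (propagate distance d=30 (to screen)): x=-33797/5330 (≈-6.3409) theta=1659/10660 (≈0.1556)
|theta_initial|=0.3000 |theta_final|=1659/10660 (≈0.1556) -> not increased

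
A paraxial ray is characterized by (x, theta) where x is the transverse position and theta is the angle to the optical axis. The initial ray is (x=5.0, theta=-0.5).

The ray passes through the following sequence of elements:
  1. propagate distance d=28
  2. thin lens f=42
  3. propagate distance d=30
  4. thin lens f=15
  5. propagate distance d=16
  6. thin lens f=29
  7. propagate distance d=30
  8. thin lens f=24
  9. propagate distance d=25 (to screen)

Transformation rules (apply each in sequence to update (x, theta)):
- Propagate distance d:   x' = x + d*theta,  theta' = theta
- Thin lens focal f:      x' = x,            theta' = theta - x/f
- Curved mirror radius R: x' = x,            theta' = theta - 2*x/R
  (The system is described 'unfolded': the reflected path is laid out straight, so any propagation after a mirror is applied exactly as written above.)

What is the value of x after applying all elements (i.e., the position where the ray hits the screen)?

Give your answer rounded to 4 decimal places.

Answer: 23.9619

Derivation:
Initial: x=5.0000 theta=-0.5000
After 1 (propagate distance d=28): x=-9.0000 theta=-0.5000
After 2 (thin lens f=42): x=-9.0000 theta=-2/7 (≈-0.2857)
After 3 (propagate distance d=30): x=-123/7 (≈-17.5714) theta=-2/7 (≈-0.2857)
After 4 (thin lens f=15): x=-123/7 (≈-17.5714) theta=31/35 (≈0.8857)
After 5 (propagate distance d=16): x=-3.4000 theta=31/35 (≈0.8857)
After 6 (thin lens f=29): x=-3.4000 theta=1018/1015 (≈1.0030)
After 7 (propagate distance d=30): x=27089/1015 (≈26.6887) theta=1018/1015 (≈1.0030)
After 8 (thin lens f=24): x=27089/1015 (≈26.6887) theta=-2657/24360 (≈-0.1091)
After 9 (propagate distance d=25 (to screen)): x=583711/24360 (≈23.9619) theta=-2657/24360 (≈-0.1091)
Rounded to 4 decimal places: x = 23.9619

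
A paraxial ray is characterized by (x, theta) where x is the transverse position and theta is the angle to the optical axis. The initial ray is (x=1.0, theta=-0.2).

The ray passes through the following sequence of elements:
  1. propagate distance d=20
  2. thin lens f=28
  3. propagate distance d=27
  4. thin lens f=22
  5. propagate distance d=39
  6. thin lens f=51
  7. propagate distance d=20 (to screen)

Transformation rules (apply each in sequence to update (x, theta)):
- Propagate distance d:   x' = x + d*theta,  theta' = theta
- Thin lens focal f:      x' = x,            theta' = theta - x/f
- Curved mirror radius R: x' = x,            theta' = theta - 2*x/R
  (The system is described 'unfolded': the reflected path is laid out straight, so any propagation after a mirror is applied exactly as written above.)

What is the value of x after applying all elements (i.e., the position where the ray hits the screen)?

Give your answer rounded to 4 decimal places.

Answer: 3.5348

Derivation:
Initial: x=1.0000 theta=-0.2000
After 1 (propagate distance d=20): x=-3.0000 theta=-0.2000
After 2 (thin lens f=28): x=-3.0000 theta=-13/140 (≈-0.0929)
After 3 (propagate distance d=27): x=-771/140 (≈-5.5071) theta=-13/140 (≈-0.0929)
After 4 (thin lens f=22): x=-771/140 (≈-5.5071) theta=97/616 (≈0.1575)
After 5 (propagate distance d=39): x=279/440 (≈0.6341) theta=97/616 (≈0.1575)
After 6 (thin lens f=51): x=279/440 (≈0.6341) theta=3797/26180 (≈0.1450)
After 7 (propagate distance d=20 (to screen)): x=185081/52360 (≈3.5348) theta=3797/26180 (≈0.1450)
Rounded to 4 decimal places: x = 3.5348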